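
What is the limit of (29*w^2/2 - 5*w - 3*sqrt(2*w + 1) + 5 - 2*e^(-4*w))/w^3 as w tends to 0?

119/6

Substitution gives 0/0 (the numerator vanishes to order 3).
Expand each term to order w^3: the coefficient of w^3 in -2·e^(-4w) is 64/3 and in -3·√(1 + 2w) is -3/2.
Lower-order terms cancel with the polynomial part, so the numerator is (119/6)·w^3 + o(w^3), and the limit is (119/6)/(1) = 119/6.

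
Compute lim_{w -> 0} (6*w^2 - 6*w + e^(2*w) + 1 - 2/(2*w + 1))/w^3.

Substitution gives 0/0; apply L'Hôpital's rule 3 times.
After differentiating numerator and denominator 3 times the quotient is (8*e^(2*w) + 96/(2*w + 1)^4)/(6); at w = 0 this is 52/3.

52/3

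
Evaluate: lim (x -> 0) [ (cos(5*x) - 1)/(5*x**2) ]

-5/2

Direct substitution gives 0/0.
Apply L'Hôpital: lim (-5*sin(5*x))/(10*x), still 0/0.
After 2 applications of L'Hôpital's rule the quotient is (-25*cos(5*x))/(10); substituting x = 0 gives -5/2.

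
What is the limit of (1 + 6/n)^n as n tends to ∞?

e^(6)

The base → 1 and the exponent → ∞: a 1^∞ form.
Take logarithms: (n)·ln(1 + 6/n). Since ln(1+u) ~ u for small u, this behaves like (n)·(6/n) → 6.
So the limit is e^(6).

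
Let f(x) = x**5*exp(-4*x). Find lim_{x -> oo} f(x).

Write as x^5/e^{4x}, an ∞/∞ form.
Exponential growth dominates any polynomial, so repeated L'Hôpital (or the standard result) gives 0.

0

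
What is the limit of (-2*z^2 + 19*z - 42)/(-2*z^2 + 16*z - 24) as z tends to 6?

5/8

Since z = 6 makes numerator and denominator zero, (z - 6) divides both.
Cancelling it gives (7 - 2*z)/(4 - 2*z); now plug in z = 6 to get 5/8.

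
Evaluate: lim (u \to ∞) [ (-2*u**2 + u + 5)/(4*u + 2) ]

-∞

The numerator has higher degree (2 > 1); the quotient behaves like (-2/(4))·u^1 for large |u|.
As u → +∞ this diverges to -∞.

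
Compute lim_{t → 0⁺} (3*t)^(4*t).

Base → 0⁺ and exponent → 0⁺: a 0^0 form.
Take logs: 4t·ln(3t). This is 0·(−∞); rewriting as ln(3t)/(1/(4t)) and applying L'Hôpital gives 0.
Hence the limit is e^0 = 1.

1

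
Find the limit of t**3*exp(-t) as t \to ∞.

Write as t^3/e^{1t}, an ∞/∞ form.
Exponential growth dominates any polynomial, so repeated L'Hôpital (or the standard result) gives 0.

0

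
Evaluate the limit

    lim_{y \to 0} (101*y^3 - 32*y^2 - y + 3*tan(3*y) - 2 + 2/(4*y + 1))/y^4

512

Substitution gives 0/0; apply L'Hôpital's rule 4 times.
After differentiating numerator and denominator 4 times the quotient is (5832*tan(3*y)^3/cos(3*y)^2 + 3888*tan(3*y)/cos(3*y)^2 + 12288/(4*y + 1)^5)/(24); at y = 0 this is 512.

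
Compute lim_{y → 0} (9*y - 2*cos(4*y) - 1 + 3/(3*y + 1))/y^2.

43

Substitution gives 0/0; apply L'Hôpital's rule 2 times.
After differentiating numerator and denominator 2 times the quotient is (32*cos(4*y) + 54/(3*y + 1)^3)/(2); at y = 0 this is 43.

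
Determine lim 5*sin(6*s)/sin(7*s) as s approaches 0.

30/7

Substitution gives 0/0.
Divide numerator and denominator by s: sin(6s)/s → 6 and sin(7s)/s → 7, so the limit is 5·6/7 = 30/7.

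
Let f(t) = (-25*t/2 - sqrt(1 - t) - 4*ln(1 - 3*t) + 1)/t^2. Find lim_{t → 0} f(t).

145/8

Substitution gives 0/0 (the numerator vanishes to order 2).
Expand each term to order t^2: the coefficient of t^2 in -4·ln(1 - 3t) is 18 and in −√(1 - t) is 1/8.
Lower-order terms cancel with the polynomial part, so the numerator is (145/8)·t^2 + o(t^2), and the limit is (145/8)/(1) = 145/8.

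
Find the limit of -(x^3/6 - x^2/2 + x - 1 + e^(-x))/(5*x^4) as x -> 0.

-1/120

Direct substitution gives 0/0.
Apply L'Hôpital: lim (x^2/2 - x + 1 - e^(-x))/(-20*x^3), still 0/0.
Apply L'Hôpital: lim (x - 1 + e^(-x))/(-60*x^2), still 0/0.
Apply L'Hôpital: lim (1 - e^(-x))/(-120*x), still 0/0.
After 4 applications of L'Hôpital's rule the quotient is (e^(-x))/(-120); substituting x = 0 gives -1/120.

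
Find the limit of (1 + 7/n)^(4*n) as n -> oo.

e^(28)

Write it as [(1 + 7/n)^n]^(4) · (1 + 7/n)^(0). The bracketed term tends to e^(7) and the second factor to 1, so the limit is e^(28).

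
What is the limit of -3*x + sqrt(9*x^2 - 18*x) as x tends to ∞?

-3

This has the form ∞ − ∞. Multiply and divide by the conjugate √(9*x^2 - 18*x) + 3x.
That gives (-18x) / (√(9*x^2 - 18*x) + 3x).
Divide numerator and denominator by x: the limit is -18/(2·3) = -3.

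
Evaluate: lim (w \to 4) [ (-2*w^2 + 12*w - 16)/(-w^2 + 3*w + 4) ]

At w = 4 both the top and bottom vanish — a removable singularity. Factoring out (w - 4) from each leaves (4 - 2*w)/(-w - 1), which at w = 4 equals 4/5.

4/5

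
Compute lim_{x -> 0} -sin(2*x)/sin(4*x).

-1/2

Substitution gives 0/0.
Divide numerator and denominator by x: sin(2x)/x → 2 and sin(4x)/x → 4, so the limit is -1·2/4 = -1/2.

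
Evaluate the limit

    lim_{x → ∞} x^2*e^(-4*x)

0

Write as x^2/e^{4x}, an ∞/∞ form.
Exponential growth dominates any polynomial, so repeated L'Hôpital (or the standard result) gives 0.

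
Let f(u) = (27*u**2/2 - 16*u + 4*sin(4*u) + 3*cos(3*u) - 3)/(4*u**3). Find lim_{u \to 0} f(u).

Substitution gives 0/0; apply L'Hôpital's rule 3 times.
After differentiating numerator and denominator 3 times the quotient is (81*sin(3*u) - 256*cos(4*u))/(24); at u = 0 this is -32/3.

-32/3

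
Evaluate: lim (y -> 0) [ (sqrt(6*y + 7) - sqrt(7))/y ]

A 0/0 form; rationalise with √(7 + 6y) + √7. This collapses the numerator to 6y, leaving 6/(√(7 + 6y) + √7) → 6/(2√7) = 3*√(7)/7.

3*√(7)/7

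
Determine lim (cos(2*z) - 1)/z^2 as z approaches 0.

-2

Direct substitution gives 0/0.
Apply L'Hôpital: lim (-2*sin(2*z))/(2*z), still 0/0.
After 2 applications of L'Hôpital's rule the quotient is (-4*cos(2*z))/(2); substituting z = 0 gives -2.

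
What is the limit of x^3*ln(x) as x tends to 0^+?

This is a 0·(−∞) form. Rewrite as 1·ln(x) / x^(−3) and apply L'Hôpital:
the derivative quotient is 1·(1/x) / (−3·x^(−4)) = (-1/3)·x^3 → 0.

0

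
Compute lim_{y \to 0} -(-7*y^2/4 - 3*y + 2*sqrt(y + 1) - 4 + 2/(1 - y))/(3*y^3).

Substitution gives 0/0; apply L'Hôpital's rule 3 times.
After differentiating numerator and denominator 3 times the quotient is (3/(4*(y + 1)^(5/2)) + 12/(y - 1)^4)/(-18); at y = 0 this is -17/24.

-17/24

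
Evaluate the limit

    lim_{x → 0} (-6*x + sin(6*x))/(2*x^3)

-18

Direct substitution gives 0/0.
Apply L'Hôpital: lim (6*cos(6*x) - 6)/(6*x^2), still 0/0.
Apply L'Hôpital: lim (-36*sin(6*x))/(12*x), still 0/0.
After 3 applications of L'Hôpital's rule the quotient is (-216*cos(6*x))/(12); substituting x = 0 gives -18.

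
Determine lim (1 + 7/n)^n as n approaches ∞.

The base → 1 and the exponent → ∞: a 1^∞ form.
Take logarithms: (n)·ln(1 + 7/n). Since ln(1+u) ~ u for small u, this behaves like (n)·(7/n) → 7.
So the limit is e^(7).

e^(7)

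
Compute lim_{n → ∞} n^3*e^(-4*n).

0

Write as n^3/e^{4n}, an ∞/∞ form.
Exponential growth dominates any polynomial, so repeated L'Hôpital (or the standard result) gives 0.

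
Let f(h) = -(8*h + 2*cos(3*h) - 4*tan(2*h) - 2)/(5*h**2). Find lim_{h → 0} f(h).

9/5

Substitution gives 0/0 (the numerator vanishes to order 2).
Expand each term to order h^2: the coefficient of h^2 in -4·tan(2h) is 0 and in 2·cos(3h) is -9.
Lower-order terms cancel with the polynomial part, so the numerator is (-9)·h^2 + o(h^2), and the limit is (-9)/(-5) = 9/5.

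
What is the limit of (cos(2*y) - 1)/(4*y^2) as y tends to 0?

Direct substitution gives 0/0.
Apply L'Hôpital: lim (-2*sin(2*y))/(8*y), still 0/0.
After 2 applications of L'Hôpital's rule the quotient is (-4*cos(2*y))/(8); substituting y = 0 gives -1/2.

-1/2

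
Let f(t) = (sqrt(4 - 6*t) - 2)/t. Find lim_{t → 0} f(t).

-3/2

Substitution gives 0/0. Multiply numerator and denominator by the conjugate √(4 - 6t) + √4.
The numerator becomes (4 - 6t) − 4 = -6t, so the expression simplifies to -6/(√(4 - 6t) + √4).
Letting t → 0 gives -6/(2√4) = -3/2.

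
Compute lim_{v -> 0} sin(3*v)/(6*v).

Substitution gives 0/0.
Write it as (3/6)·sin(3v)/(3v); since sin(u)/u → 1, the limit is 1/2.

1/2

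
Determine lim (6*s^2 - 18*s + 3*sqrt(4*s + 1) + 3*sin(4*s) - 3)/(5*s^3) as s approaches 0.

-4

Substitution gives 0/0; apply L'Hôpital's rule 3 times.
After differentiating numerator and denominator 3 times the quotient is (-192*cos(4*s) + 72/(4*s + 1)^(5/2))/(30); at s = 0 this is -4.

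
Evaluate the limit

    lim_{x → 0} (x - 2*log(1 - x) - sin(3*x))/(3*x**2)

1/3

Substitution gives 0/0; apply L'Hôpital's rule 2 times.
After differentiating numerator and denominator 2 times the quotient is (9*sin(3*x) + 2/(x - 1)^2)/(6); at x = 0 this is 1/3.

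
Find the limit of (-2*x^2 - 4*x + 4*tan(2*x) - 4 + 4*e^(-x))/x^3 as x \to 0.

Substitution gives 0/0; apply L'Hôpital's rule 3 times.
After differentiating numerator and denominator 3 times the quotient is (4*(16*(3*tan(2*x)^2 + 1)*e^(x)/cos(2*x)^2 - 1)*e^(-x))/(6); at x = 0 this is 10.

10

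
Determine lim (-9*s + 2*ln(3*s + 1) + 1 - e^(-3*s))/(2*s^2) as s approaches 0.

-27/4

Substitution gives 0/0; apply L'Hôpital's rule 2 times.
After differentiating numerator and denominator 2 times the quotient is (-9*e^(-3*s) - 18/(3*s + 1)^2)/(4); at s = 0 this is -27/4.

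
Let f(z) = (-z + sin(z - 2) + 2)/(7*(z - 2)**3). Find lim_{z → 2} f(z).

-1/42

Direct substitution gives 0/0.
Apply L'Hôpital: lim (cos(z - 2) - 1)/(21*(z - 2)^2), still 0/0.
Apply L'Hôpital: lim (-sin(z - 2))/(42*z - 84), still 0/0.
After 3 applications of L'Hôpital's rule the quotient is (-cos(z - 2))/(42); substituting z = 2 gives -1/42.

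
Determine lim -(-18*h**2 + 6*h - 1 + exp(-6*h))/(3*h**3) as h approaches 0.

12

Direct substitution gives 0/0.
Apply L'Hôpital: lim (-36*h + 6 - 6*e^(-6*h))/(-9*h^2), still 0/0.
Apply L'Hôpital: lim (-36 + 36*e^(-6*h))/(-18*h), still 0/0.
After 3 applications of L'Hôpital's rule the quotient is (-216*e^(-6*h))/(-18); substituting h = 0 gives 12.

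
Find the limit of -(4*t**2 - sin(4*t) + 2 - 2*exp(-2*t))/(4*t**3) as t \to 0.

Substitution gives 0/0 (the numerator vanishes to order 3).
Expand each term to order t^3: the coefficient of t^3 in -2·e^(-2t) is 8/3 and in −sin(4t) is 32/3.
Lower-order terms cancel with the polynomial part, so the numerator is (40/3)·t^3 + o(t^3), and the limit is (40/3)/(-4) = -10/3.

-10/3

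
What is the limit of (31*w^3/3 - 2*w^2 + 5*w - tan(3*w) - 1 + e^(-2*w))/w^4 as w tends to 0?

2/3

Substitution gives 0/0 (the numerator vanishes to order 4).
Expand each term to order w^4: the coefficient of w^4 in −tan(3w) is 0 and in e^(-2w) is 2/3.
Lower-order terms cancel with the polynomial part, so the numerator is (2/3)·w^4 + o(w^4), and the limit is (2/3)/(1) = 2/3.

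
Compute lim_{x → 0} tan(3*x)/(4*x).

3/4

Substitution gives 0/0.
Since tan(u)/u → 1 as u → 0, tan(3x)/(3x) → 1 and the limit is 3/4.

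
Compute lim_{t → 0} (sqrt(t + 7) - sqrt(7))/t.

√(7)/14

A 0/0 form; rationalise with √(7 + t) + √7. This collapses the numerator to t, leaving 1/(√(7 + t) + √7) → 1/(2√7) = √(7)/14.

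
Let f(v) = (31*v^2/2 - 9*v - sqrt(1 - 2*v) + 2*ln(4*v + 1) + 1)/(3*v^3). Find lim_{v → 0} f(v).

259/18

Substitution gives 0/0 (the numerator vanishes to order 3).
Expand each term to order v^3: the coefficient of v^3 in 2·ln(1 + 4v) is 128/3 and in −√(1 - 2v) is 1/2.
Lower-order terms cancel with the polynomial part, so the numerator is (259/6)·v^3 + o(v^3), and the limit is (259/6)/(3) = 259/18.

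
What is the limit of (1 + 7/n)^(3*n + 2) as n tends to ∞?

The base → 1 and the exponent → ∞: a 1^∞ form.
Take logarithms: (3n + 2)·ln(1 + 7/n). Since ln(1+u) ~ u for small u, this behaves like (3n)·(7/n) → 21.
So the limit is e^(21).

e^(21)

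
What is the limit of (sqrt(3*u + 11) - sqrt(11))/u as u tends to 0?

A 0/0 form; rationalise with √(11 + 3u) + √11. This collapses the numerator to 3u, leaving 3/(√(11 + 3u) + √11) → 3/(2√11) = 3*√(11)/22.

3*√(11)/22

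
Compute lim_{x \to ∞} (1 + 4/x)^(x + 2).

e^(4)

The base → 1 and the exponent → ∞: a 1^∞ form.
Take logarithms: (x + 2)·ln(1 + 4/x). Since ln(1+u) ~ u for small u, this behaves like (x)·(4/x) → 4.
So the limit is e^(4).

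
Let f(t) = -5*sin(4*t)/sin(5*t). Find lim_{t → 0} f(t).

-4

Substitution gives 0/0.
Divide numerator and denominator by t: sin(4t)/t → 4 and sin(5t)/t → 5, so the limit is -5·4/5 = -4.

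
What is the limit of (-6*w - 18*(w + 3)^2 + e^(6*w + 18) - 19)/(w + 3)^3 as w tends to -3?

Direct substitution gives 0/0.
Apply L'Hôpital: lim (-36*w + 6*e^(6*w + 18) - 114)/(3*(w + 3)^2), still 0/0.
Apply L'Hôpital: lim (36*e^(6*w + 18) - 36)/(6*w + 18), still 0/0.
After 3 applications of L'Hôpital's rule the quotient is (216*e^(6*w + 18))/(6); substituting w = -3 gives 36.

36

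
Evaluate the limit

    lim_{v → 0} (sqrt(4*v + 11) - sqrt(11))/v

Substitution gives 0/0. Multiply numerator and denominator by the conjugate √(11 + 4v) + √11.
The numerator becomes (11 + 4v) − 11 = 4v, so the expression simplifies to 4/(√(11 + 4v) + √11).
Letting v → 0 gives 4/(2√11) = 2*√(11)/11.

2*√(11)/11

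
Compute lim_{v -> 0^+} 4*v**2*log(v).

This is a 0·(−∞) form. Rewrite as 4·ln(v) / v^(−2) and apply L'Hôpital:
the derivative quotient is 4·(1/v) / (−2·v^(−3)) = (-4/2)·v^2 → 0.

0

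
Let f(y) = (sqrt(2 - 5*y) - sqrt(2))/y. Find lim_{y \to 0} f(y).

Substitution gives 0/0. Multiply numerator and denominator by the conjugate √(2 - 5y) + √2.
The numerator becomes (2 - 5y) − 2 = -5y, so the expression simplifies to -5/(√(2 - 5y) + √2).
Letting y → 0 gives -5/(2√2) = -5*√(2)/4.

-5*√(2)/4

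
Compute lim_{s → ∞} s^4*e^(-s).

Write as s^4/e^{1s}, an ∞/∞ form.
Exponential growth dominates any polynomial, so repeated L'Hôpital (or the standard result) gives 0.

0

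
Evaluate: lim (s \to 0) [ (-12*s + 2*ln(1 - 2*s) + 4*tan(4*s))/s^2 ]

Substitution gives 0/0 (the numerator vanishes to order 2).
Expand each term to order s^2: the coefficient of s^2 in 2·ln(1 - 2s) is -4 and in 4·tan(4s) is 0.
Lower-order terms cancel with the polynomial part, so the numerator is (-4)·s^2 + o(s^2), and the limit is (-4)/(1) = -4.

-4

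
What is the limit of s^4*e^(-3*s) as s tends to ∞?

Write as s^4/e^{3s}, an ∞/∞ form.
Exponential growth dominates any polynomial, so repeated L'Hôpital (or the standard result) gives 0.

0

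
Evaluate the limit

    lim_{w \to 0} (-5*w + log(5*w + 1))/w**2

Direct substitution gives 0/0.
Apply L'Hôpital: lim (-5 + 5/(5*w + 1))/(2*w), still 0/0.
After 2 applications of L'Hôpital's rule the quotient is (-25/(5*w + 1)^2)/(2); substituting w = 0 gives -25/2.

-25/2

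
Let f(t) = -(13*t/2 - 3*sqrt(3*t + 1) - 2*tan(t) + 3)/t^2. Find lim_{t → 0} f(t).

-27/8

Substitution gives 0/0; apply L'Hôpital's rule 2 times.
After differentiating numerator and denominator 2 times the quotient is (-4*tan(t)/cos(t)^2 + 27/(4*(3*t + 1)^(3/2)))/(-2); at t = 0 this is -27/8.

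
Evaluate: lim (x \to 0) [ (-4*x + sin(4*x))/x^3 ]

Direct substitution gives 0/0.
Apply L'Hôpital: lim (4*cos(4*x) - 4)/(3*x^2), still 0/0.
Apply L'Hôpital: lim (-16*sin(4*x))/(6*x), still 0/0.
After 3 applications of L'Hôpital's rule the quotient is (-64*cos(4*x))/(6); substituting x = 0 gives -32/3.

-32/3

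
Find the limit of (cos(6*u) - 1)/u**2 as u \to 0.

Direct substitution gives 0/0.
Apply L'Hôpital: lim (-6*sin(6*u))/(2*u), still 0/0.
After 2 applications of L'Hôpital's rule the quotient is (-36*cos(6*u))/(2); substituting u = 0 gives -18.

-18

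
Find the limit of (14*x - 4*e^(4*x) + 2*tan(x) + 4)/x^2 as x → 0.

-32

Substitution gives 0/0 (the numerator vanishes to order 2).
Expand each term to order x^2: the coefficient of x^2 in -4·e^(4x) is -32 and in 2·tan(x) is 0.
Lower-order terms cancel with the polynomial part, so the numerator is (-32)·x^2 + o(x^2), and the limit is (-32)/(1) = -32.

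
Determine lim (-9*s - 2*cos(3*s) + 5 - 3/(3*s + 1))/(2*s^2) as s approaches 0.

Substitution gives 0/0 (the numerator vanishes to order 2).
Expand each term to order s^2: the coefficient of s^2 in -2·cos(3s) is 9 and in -3·1/(1 + 3s) is -27.
Lower-order terms cancel with the polynomial part, so the numerator is (-18)·s^2 + o(s^2), and the limit is (-18)/(2) = -9.

-9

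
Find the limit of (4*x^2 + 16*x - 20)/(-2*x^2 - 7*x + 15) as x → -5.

-24/13

Direct substitution gives 0/0, so factor. Both numerator and denominator have (x + 5) as a factor.
After cancelling, the expression reduces to (4*x - 4)/(3 - 2*x).
Substituting x = -5 gives -24/13.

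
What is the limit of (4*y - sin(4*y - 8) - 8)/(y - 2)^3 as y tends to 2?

32/3

Direct substitution gives 0/0.
Apply L'Hôpital: lim (4 - 4*cos(4*y - 8))/(3*(y - 2)^2), still 0/0.
Apply L'Hôpital: lim (16*sin(4*y - 8))/(6*y - 12), still 0/0.
After 3 applications of L'Hôpital's rule the quotient is (64*cos(4*y - 8))/(6); substituting y = 2 gives 32/3.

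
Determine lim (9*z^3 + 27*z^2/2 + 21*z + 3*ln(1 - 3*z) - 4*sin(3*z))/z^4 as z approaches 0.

Substitution gives 0/0 (the numerator vanishes to order 4).
Expand each term to order z^4: the coefficient of z^4 in 3·ln(1 - 3z) is -243/4 and in -4·sin(3z) is 0.
Lower-order terms cancel with the polynomial part, so the numerator is (-243/4)·z^4 + o(z^4), and the limit is (-243/4)/(1) = -243/4.

-243/4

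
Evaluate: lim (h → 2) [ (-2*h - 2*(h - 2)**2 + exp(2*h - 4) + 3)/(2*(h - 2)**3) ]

Direct substitution gives 0/0.
Apply L'Hôpital: lim (-4*h + 2*e^(2*h - 4) + 6)/(6*(h - 2)^2), still 0/0.
Apply L'Hôpital: lim (4*e^(2*h - 4) - 4)/(12*h - 24), still 0/0.
After 3 applications of L'Hôpital's rule the quotient is (8*e^(2*h - 4))/(12); substituting h = 2 gives 2/3.

2/3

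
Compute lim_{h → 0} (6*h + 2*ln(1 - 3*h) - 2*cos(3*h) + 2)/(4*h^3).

-9/2

Substitution gives 0/0 (the numerator vanishes to order 3).
Expand each term to order h^3: the coefficient of h^3 in -2·cos(3h) is 0 and in 2·ln(1 - 3h) is -18.
Lower-order terms cancel with the polynomial part, so the numerator is (-18)·h^3 + o(h^3), and the limit is (-18)/(4) = -9/2.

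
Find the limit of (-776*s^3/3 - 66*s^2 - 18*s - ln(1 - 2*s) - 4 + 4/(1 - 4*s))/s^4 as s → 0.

1028

Substitution gives 0/0 (the numerator vanishes to order 4).
Expand each term to order s^4: the coefficient of s^4 in 4·1/(1 - 4s) is 1024 and in −ln(1 - 2s) is 4.
Lower-order terms cancel with the polynomial part, so the numerator is (1028)·s^4 + o(s^4), and the limit is (1028)/(1) = 1028.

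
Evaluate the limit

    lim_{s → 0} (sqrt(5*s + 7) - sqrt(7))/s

Substitution gives 0/0. Multiply numerator and denominator by the conjugate √(7 + 5s) + √7.
The numerator becomes (7 + 5s) − 7 = 5s, so the expression simplifies to 5/(√(7 + 5s) + √7).
Letting s → 0 gives 5/(2√7) = 5*√(7)/14.

5*√(7)/14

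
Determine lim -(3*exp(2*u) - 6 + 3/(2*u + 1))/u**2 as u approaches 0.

Substitution gives 0/0 (the numerator vanishes to order 2).
Expand each term to order u^2: the coefficient of u^2 in 3·1/(1 + 2u) is 12 and in 3·e^(2u) is 6.
Lower-order terms cancel with the polynomial part, so the numerator is (18)·u^2 + o(u^2), and the limit is (18)/(-1) = -18.

-18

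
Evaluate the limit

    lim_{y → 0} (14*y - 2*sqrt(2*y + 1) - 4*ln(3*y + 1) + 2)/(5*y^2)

19/5

Substitution gives 0/0; apply L'Hôpital's rule 2 times.
After differentiating numerator and denominator 2 times the quotient is (36/(3*y + 1)^2 + 2/(2*y + 1)^(3/2))/(10); at y = 0 this is 19/5.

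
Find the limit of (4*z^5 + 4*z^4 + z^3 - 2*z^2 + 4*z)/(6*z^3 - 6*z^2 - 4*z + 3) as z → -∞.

∞

The numerator has higher degree (5 > 3); the quotient behaves like (4/(6))·z^2 for large |z|.
As z → −∞ this diverges to ∞.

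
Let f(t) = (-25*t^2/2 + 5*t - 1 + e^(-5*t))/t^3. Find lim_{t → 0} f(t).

Direct substitution gives 0/0.
Apply L'Hôpital: lim (-25*t + 5 - 5*e^(-5*t))/(3*t^2), still 0/0.
Apply L'Hôpital: lim (-25 + 25*e^(-5*t))/(6*t), still 0/0.
After 3 applications of L'Hôpital's rule the quotient is (-125*e^(-5*t))/(6); substituting t = 0 gives -125/6.

-125/6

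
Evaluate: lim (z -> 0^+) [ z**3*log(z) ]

This is a 0·(−∞) form. Rewrite as 1·ln(z) / z^(−3) and apply L'Hôpital:
the derivative quotient is 1·(1/z) / (−3·z^(−4)) = (-1/3)·z^3 → 0.

0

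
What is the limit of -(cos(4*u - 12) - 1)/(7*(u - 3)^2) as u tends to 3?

Direct substitution gives 0/0.
Apply L'Hôpital: lim (-4*sin(4*u - 12))/(42 - 14*u), still 0/0.
After 2 applications of L'Hôpital's rule the quotient is (-16*cos(4*u - 12))/(-14); substituting u = 3 gives 8/7.

8/7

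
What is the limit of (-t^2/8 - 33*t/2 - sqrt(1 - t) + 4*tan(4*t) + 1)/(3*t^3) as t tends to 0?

4099/144

Substitution gives 0/0 (the numerator vanishes to order 3).
Expand each term to order t^3: the coefficient of t^3 in −√(1 - t) is 1/16 and in 4·tan(4t) is 256/3.
Lower-order terms cancel with the polynomial part, so the numerator is (4099/48)·t^3 + o(t^3), and the limit is (4099/48)/(3) = 4099/144.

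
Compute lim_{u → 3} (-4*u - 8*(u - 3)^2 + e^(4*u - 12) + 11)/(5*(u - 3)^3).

32/15

Direct substitution gives 0/0.
Apply L'Hôpital: lim (-16*u + 4*e^(4*u - 12) + 44)/(15*(u - 3)^2), still 0/0.
Apply L'Hôpital: lim (16*e^(4*u - 12) - 16)/(30*u - 90), still 0/0.
After 3 applications of L'Hôpital's rule the quotient is (64*e^(4*u - 12))/(30); substituting u = 3 gives 32/15.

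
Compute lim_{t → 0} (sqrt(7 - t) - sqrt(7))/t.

A 0/0 form; rationalise with √(7 - t) + √7. This collapses the numerator to -t, leaving -1/(√(7 - t) + √7) → -1/(2√7) = -√(7)/14.

-√(7)/14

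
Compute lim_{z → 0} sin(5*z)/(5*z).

1

Substitution gives 0/0.
Write it as (5/5)·sin(5z)/(5z); since sin(u)/u → 1, the limit is 1.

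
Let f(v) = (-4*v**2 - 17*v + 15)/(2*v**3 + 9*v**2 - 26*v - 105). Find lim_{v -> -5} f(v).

23/34

Direct substitution gives 0/0, so factor. Both numerator and denominator have (v + 5) as a factor.
After cancelling, the expression reduces to (3 - 4*v)/(2*v^2 - v - 21).
Substituting v = -5 gives 23/34.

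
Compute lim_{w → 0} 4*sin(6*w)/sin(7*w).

24/7

Substitution gives 0/0.
Divide numerator and denominator by w: sin(6w)/w → 6 and sin(7w)/w → 7, so the limit is 4·6/7 = 24/7.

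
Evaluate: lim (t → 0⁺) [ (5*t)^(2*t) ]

Base → 0⁺ and exponent → 0⁺: a 0^0 form.
Take logs: 2t·ln(5t). This is 0·(−∞); rewriting as ln(5t)/(1/(2t)) and applying L'Hôpital gives 0.
Hence the limit is e^0 = 1.

1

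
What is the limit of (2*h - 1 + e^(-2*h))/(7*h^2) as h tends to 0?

2/7

Direct substitution gives 0/0.
Apply L'Hôpital: lim (2 - 2*e^(-2*h))/(14*h), still 0/0.
After 2 applications of L'Hôpital's rule the quotient is (4*e^(-2*h))/(14); substituting h = 0 gives 2/7.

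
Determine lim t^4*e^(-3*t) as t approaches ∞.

Write as t^4/e^{3t}, an ∞/∞ form.
Exponential growth dominates any polynomial, so repeated L'Hôpital (or the standard result) gives 0.

0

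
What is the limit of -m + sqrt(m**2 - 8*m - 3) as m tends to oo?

-4

This has the form ∞ − ∞. Multiply and divide by the conjugate √(m^2 - 8*m - 3) + m.
That gives (-8m - 3) / (√(m^2 - 8*m - 3) + m).
Divide numerator and denominator by m: the limit is -8/(2·1) = -4.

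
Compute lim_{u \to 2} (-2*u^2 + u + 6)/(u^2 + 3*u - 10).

At u = 2 both the top and bottom vanish — a removable singularity. Factoring out (u - 2) from each leaves (-2*u - 3)/(u + 5), which at u = 2 equals -1.

-1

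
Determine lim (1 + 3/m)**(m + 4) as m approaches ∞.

e^(3)

Let L be the limit and take ln: ln L = lim (m + 4)·ln(1 + 3/m) = lim (m + 4)·(3/m + O(1/m²)) = 3.
Hence L = e^(3).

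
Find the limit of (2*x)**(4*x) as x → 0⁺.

Base → 0⁺ and exponent → 0⁺: a 0^0 form.
Take logs: 4x·ln(2x). This is 0·(−∞); rewriting as ln(2x)/(1/(4x)) and applying L'Hôpital gives 0.
Hence the limit is e^0 = 1.

1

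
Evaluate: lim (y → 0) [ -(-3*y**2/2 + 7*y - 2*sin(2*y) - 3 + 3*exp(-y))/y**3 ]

-13/6

Substitution gives 0/0 (the numerator vanishes to order 3).
Expand each term to order y^3: the coefficient of y^3 in -2·sin(2y) is 8/3 and in 3·e^(-y) is -1/2.
Lower-order terms cancel with the polynomial part, so the numerator is (13/6)·y^3 + o(y^3), and the limit is (13/6)/(-1) = -13/6.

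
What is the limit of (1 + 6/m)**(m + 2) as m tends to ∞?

e^(6)

The base → 1 and the exponent → ∞: a 1^∞ form.
Take logarithms: (m + 2)·ln(1 + 6/m). Since ln(1+u) ~ u for small u, this behaves like (m)·(6/m) → 6.
So the limit is e^(6).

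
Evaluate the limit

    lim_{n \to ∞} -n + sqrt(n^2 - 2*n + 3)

This has the form ∞ − ∞. Multiply and divide by the conjugate √(n^2 - 2*n + 3) + n.
That gives (-2n + 3) / (√(n^2 - 2*n + 3) + n).
Divide numerator and denominator by n: the limit is -2/(2·1) = -1.

-1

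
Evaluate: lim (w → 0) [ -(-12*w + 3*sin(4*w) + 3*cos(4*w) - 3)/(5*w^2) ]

Substitution gives 0/0; apply L'Hôpital's rule 2 times.
After differentiating numerator and denominator 2 times the quotient is (-48*sin(4*w) - 48*cos(4*w))/(-10); at w = 0 this is 24/5.

24/5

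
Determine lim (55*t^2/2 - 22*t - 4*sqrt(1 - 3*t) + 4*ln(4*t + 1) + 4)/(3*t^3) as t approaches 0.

Substitution gives 0/0 (the numerator vanishes to order 3).
Expand each term to order t^3: the coefficient of t^3 in 4·ln(1 + 4t) is 256/3 and in -4·√(1 - 3t) is 27/4.
Lower-order terms cancel with the polynomial part, so the numerator is (1105/12)·t^3 + o(t^3), and the limit is (1105/12)/(3) = 1105/36.

1105/36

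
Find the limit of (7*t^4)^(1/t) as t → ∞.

Base → ∞ and exponent → 0: an ∞^0 form.
Take logs: (1/t)·ln(7·t^4) = (ln 7 + 4·ln t)/t → 0.
So the limit is e^0 = 1.

1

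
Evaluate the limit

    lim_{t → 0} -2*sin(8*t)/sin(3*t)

-16/3

Substitution gives 0/0.
Divide numerator and denominator by t: sin(8t)/t → 8 and sin(3t)/t → 3, so the limit is -2·8/3 = -16/3.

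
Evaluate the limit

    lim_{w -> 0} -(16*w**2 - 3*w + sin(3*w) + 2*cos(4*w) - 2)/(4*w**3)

Substitution gives 0/0 (the numerator vanishes to order 3).
Expand each term to order w^3: the coefficient of w^3 in 2·cos(4w) is 0 and in sin(3w) is -9/2.
Lower-order terms cancel with the polynomial part, so the numerator is (-9/2)·w^3 + o(w^3), and the limit is (-9/2)/(-4) = 9/8.

9/8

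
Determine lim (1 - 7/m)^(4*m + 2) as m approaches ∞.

The base → 1 and the exponent → ∞: a 1^∞ form.
Take logarithms: (4m + 2)·ln(1 - 7/m). Since ln(1+u) ~ u for small u, this behaves like (4m)·(-7/m) → -28.
So the limit is e^(-28).

e^(-28)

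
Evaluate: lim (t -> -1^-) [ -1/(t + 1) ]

As t → -1⁻, (t + 1) → 0⁻, so (t + 1)^1 → 0⁻ and -1/(t + 1)^1 → ∞.

∞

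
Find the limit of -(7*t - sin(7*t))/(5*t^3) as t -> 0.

Direct substitution gives 0/0.
Apply L'Hôpital: lim (7 - 7*cos(7*t))/(-15*t^2), still 0/0.
Apply L'Hôpital: lim (49*sin(7*t))/(-30*t), still 0/0.
After 3 applications of L'Hôpital's rule the quotient is (343*cos(7*t))/(-30); substituting t = 0 gives -343/30.

-343/30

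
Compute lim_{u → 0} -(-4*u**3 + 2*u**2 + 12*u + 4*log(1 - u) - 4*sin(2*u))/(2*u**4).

1/2

Substitution gives 0/0; apply L'Hôpital's rule 4 times.
After differentiating numerator and denominator 4 times the quotient is (-64*sin(2*u) - 24/(u - 1)^4)/(-48); at u = 0 this is 1/2.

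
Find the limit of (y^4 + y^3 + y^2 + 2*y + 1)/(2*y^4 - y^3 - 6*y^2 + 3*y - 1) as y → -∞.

Numerator and denominator both have degree 4.
Dividing every term by y^4, all lower-order terms vanish and the limit is the ratio of leading coefficients, 1/(2) = 1/2.

1/2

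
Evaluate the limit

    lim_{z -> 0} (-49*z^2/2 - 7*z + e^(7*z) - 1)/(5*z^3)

Direct substitution gives 0/0.
Apply L'Hôpital: lim (-49*z + 7*e^(7*z) - 7)/(15*z^2), still 0/0.
Apply L'Hôpital: lim (49*e^(7*z) - 49)/(30*z), still 0/0.
After 3 applications of L'Hôpital's rule the quotient is (343*e^(7*z))/(30); substituting z = 0 gives 343/30.

343/30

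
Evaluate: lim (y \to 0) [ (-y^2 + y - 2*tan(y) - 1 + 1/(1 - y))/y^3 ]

1/3

Substitution gives 0/0 (the numerator vanishes to order 3).
Expand each term to order y^3: the coefficient of y^3 in -2·tan(y) is -2/3 and in 1/(1 - y) is 1.
Lower-order terms cancel with the polynomial part, so the numerator is (1/3)·y^3 + o(y^3), and the limit is (1/3)/(1) = 1/3.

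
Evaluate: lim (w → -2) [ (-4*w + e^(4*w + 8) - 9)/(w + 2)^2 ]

Direct substitution gives 0/0.
Apply L'Hôpital: lim (4*e^(4*w + 8) - 4)/(2*w + 4), still 0/0.
After 2 applications of L'Hôpital's rule the quotient is (16*e^(4*w + 8))/(2); substituting w = -2 gives 8.

8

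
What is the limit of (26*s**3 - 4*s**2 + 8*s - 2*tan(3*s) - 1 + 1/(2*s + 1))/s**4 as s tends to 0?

16

Substitution gives 0/0; apply L'Hôpital's rule 4 times.
After differentiating numerator and denominator 4 times the quotient is (1296*tan(3*s)/cos(3*s)^2 - 3888*tan(3*s)/cos(3*s)^4 + 384/(2*s + 1)^5)/(24); at s = 0 this is 16.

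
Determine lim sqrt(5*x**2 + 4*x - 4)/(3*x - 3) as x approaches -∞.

For large |x|, √(5*x^2 + 4*x - 4) ≈ √5·|x| and the denominator ≈ 3x.
Since x → −∞, |x| = −x, giving −√5/(3) = -√(5)/3.

-√(5)/3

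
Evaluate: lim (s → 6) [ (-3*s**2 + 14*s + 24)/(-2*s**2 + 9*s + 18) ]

22/15

At s = 6 both the top and bottom vanish — a removable singularity. Factoring out (s - 6) from each leaves (-3*s - 4)/(-2*s - 3), which at s = 6 equals 22/15.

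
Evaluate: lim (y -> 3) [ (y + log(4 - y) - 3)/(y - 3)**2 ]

Direct substitution gives 0/0.
Apply L'Hôpital: lim (1 - 1/(4 - y))/(2*y - 6), still 0/0.
After 2 applications of L'Hôpital's rule the quotient is (-1/(4 - y)^2)/(2); substituting y = 3 gives -1/2.

-1/2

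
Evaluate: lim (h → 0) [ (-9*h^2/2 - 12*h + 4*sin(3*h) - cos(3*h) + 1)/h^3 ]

Substitution gives 0/0; apply L'Hôpital's rule 3 times.
After differentiating numerator and denominator 3 times the quotient is (-27*sin(3*h) - 108*cos(3*h))/(6); at h = 0 this is -18.

-18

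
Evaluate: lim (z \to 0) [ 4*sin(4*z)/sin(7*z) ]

16/7

Substitution gives 0/0.
Divide numerator and denominator by z: sin(4z)/z → 4 and sin(7z)/z → 7, so the limit is 4·4/7 = 16/7.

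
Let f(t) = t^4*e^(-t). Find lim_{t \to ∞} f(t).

0

Write as t^4/e^{1t}, an ∞/∞ form.
Exponential growth dominates any polynomial, so repeated L'Hôpital (or the standard result) gives 0.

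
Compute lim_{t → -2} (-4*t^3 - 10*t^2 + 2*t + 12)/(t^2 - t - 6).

6/5

Since t = -2 makes numerator and denominator zero, (t + 2) divides both.
Cancelling it gives (-4*t^2 - 2*t + 6)/(t - 3); now plug in t = -2 to get 6/5.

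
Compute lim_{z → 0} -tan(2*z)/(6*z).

-1/3

Substitution gives 0/0.
Since tan(u)/u → 1 as u → 0, tan(2z)/(2z) → 1 and the limit is 2/(-6) = -1/3.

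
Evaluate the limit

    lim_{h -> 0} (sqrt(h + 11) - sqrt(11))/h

Substitution gives 0/0. Multiply numerator and denominator by the conjugate √(11 + h) + √11.
The numerator becomes (11 + h) − 11 = h, so the expression simplifies to 1/(√(11 + h) + √11).
Letting h → 0 gives 1/(2√11) = √(11)/22.

√(11)/22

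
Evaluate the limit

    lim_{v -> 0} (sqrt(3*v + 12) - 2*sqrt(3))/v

A 0/0 form; rationalise with √(12 + 3v) + √12. This collapses the numerator to 3v, leaving 3/(√(12 + 3v) + √12) → 3/(2√12) = √(3)/4.

√(3)/4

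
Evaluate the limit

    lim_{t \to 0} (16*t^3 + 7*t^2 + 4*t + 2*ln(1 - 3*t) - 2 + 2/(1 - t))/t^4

-77/2

Substitution gives 0/0 (the numerator vanishes to order 4).
Expand each term to order t^4: the coefficient of t^4 in 2·1/(1 - t) is 2 and in 2·ln(1 - 3t) is -81/2.
Lower-order terms cancel with the polynomial part, so the numerator is (-77/2)·t^4 + o(t^4), and the limit is (-77/2)/(1) = -77/2.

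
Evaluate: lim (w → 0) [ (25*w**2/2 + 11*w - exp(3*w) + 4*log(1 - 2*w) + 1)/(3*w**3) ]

-91/18

Substitution gives 0/0; apply L'Hôpital's rule 3 times.
After differentiating numerator and denominator 3 times the quotient is (-27*e^(3*w) + 64/(2*w - 1)^3)/(18); at w = 0 this is -91/18.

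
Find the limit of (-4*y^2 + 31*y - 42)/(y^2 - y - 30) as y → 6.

Since y = 6 makes numerator and denominator zero, (y - 6) divides both.
Cancelling it gives (7 - 4*y)/(y + 5); now plug in y = 6 to get -17/11.

-17/11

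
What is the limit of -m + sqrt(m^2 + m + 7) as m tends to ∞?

An ∞ − ∞ form. Rationalising with the conjugate, the difference becomes (m + 7) / (√(m^2 + m + 7) + m).
For large m the denominator behaves like 2·m, so the quotient tends to 1/2 = 1/2.

1/2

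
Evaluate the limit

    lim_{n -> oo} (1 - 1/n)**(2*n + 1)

e^(-2)

Let L be the limit and take ln: ln L = lim (2n + 1)·ln(1 - 1/n) = lim (2n + 1)·(-1/n + O(1/n²)) = -2.
Hence L = e^(-2).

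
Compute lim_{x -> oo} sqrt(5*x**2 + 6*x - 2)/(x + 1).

For large |x|, √(5*x^2 + 6*x - 2) ≈ √5·|x| and the denominator ≈ x.
Since x → +∞, |x| = x, giving √5/(1) = √(5).

√(5)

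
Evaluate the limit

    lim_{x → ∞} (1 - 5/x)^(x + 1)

Let L be the limit and take ln: ln L = lim (x + 1)·ln(1 - 5/x) = lim (x + 1)·(-5/x + O(1/x²)) = -5.
Hence L = e^(-5).

e^(-5)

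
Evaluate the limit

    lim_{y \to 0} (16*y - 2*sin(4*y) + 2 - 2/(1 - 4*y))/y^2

-32

Substitution gives 0/0 (the numerator vanishes to order 2).
Expand each term to order y^2: the coefficient of y^2 in -2·sin(4y) is 0 and in -2·1/(1 - 4y) is -32.
Lower-order terms cancel with the polynomial part, so the numerator is (-32)·y^2 + o(y^2), and the limit is (-32)/(1) = -32.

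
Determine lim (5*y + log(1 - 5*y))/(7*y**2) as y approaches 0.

Direct substitution gives 0/0.
Apply L'Hôpital: lim (5 - 5/(1 - 5*y))/(14*y), still 0/0.
After 2 applications of L'Hôpital's rule the quotient is (-25/(1 - 5*y)^2)/(14); substituting y = 0 gives -25/14.

-25/14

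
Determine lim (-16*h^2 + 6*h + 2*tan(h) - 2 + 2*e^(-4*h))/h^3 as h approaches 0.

-62/3

Substitution gives 0/0 (the numerator vanishes to order 3).
Expand each term to order h^3: the coefficient of h^3 in 2·e^(-4h) is -64/3 and in 2·tan(h) is 2/3.
Lower-order terms cancel with the polynomial part, so the numerator is (-62/3)·h^3 + o(h^3), and the limit is (-62/3)/(1) = -62/3.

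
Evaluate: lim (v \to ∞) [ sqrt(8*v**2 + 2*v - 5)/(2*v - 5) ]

For large |v|, √(8*v^2 + 2*v - 5) ≈ √8·|v| and the denominator ≈ 2v.
Since v → +∞, |v| = v, giving √8/(2) = √(2).

√(2)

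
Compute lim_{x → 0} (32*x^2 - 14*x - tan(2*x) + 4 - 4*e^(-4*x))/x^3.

40

Substitution gives 0/0 (the numerator vanishes to order 3).
Expand each term to order x^3: the coefficient of x^3 in −tan(2x) is -8/3 and in -4·e^(-4x) is 128/3.
Lower-order terms cancel with the polynomial part, so the numerator is (40)·x^3 + o(x^3), and the limit is (40)/(1) = 40.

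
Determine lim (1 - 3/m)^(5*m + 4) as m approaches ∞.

Let L be the limit and take ln: ln L = lim (5m + 4)·ln(1 - 3/m) = lim (5m + 4)·(-3/m + O(1/m²)) = -15.
Hence L = e^(-15).

e^(-15)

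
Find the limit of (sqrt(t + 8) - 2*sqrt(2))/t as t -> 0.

√(2)/8

A 0/0 form; rationalise with √(8 + t) + √8. This collapses the numerator to t, leaving 1/(√(8 + t) + √8) → 1/(2√8) = √(2)/8.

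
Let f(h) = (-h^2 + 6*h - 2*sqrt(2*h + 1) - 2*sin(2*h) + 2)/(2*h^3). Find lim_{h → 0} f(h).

5/6

Substitution gives 0/0; apply L'Hôpital's rule 3 times.
After differentiating numerator and denominator 3 times the quotient is (16*cos(2*h) - 6/(2*h + 1)^(5/2))/(12); at h = 0 this is 5/6.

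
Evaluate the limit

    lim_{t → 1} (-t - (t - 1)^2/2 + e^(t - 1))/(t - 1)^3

Direct substitution gives 0/0.
Apply L'Hôpital: lim (-t + e^(t - 1))/(3*(t - 1)^2), still 0/0.
Apply L'Hôpital: lim (e^(t - 1) - 1)/(6*t - 6), still 0/0.
After 3 applications of L'Hôpital's rule the quotient is (e^(t - 1))/(6); substituting t = 1 gives 1/6.

1/6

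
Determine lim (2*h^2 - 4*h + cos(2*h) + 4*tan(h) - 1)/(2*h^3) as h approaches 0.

Substitution gives 0/0; apply L'Hôpital's rule 3 times.
After differentiating numerator and denominator 3 times the quotient is (8*sin(2*h) + 24*tan(h)^4 + 32*tan(h)^2 + 8)/(12); at h = 0 this is 2/3.

2/3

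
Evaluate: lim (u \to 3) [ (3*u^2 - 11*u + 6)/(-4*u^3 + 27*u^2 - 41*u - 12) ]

At u = 3 both the top and bottom vanish — a removable singularity. Factoring out (u - 3) from each leaves (3*u - 2)/(-4*u^2 + 15*u + 4), which at u = 3 equals 7/13.

7/13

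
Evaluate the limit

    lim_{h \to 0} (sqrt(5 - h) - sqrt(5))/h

Substitution gives 0/0. Multiply numerator and denominator by the conjugate √(5 - h) + √5.
The numerator becomes (5 - h) − 5 = -h, so the expression simplifies to -1/(√(5 - h) + √5).
Letting h → 0 gives -1/(2√5) = -√(5)/10.

-√(5)/10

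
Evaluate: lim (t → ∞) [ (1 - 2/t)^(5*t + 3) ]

e^(-10)

Let L be the limit and take ln: ln L = lim (5t + 3)·ln(1 - 2/t) = lim (5t + 3)·(-2/t + O(1/t²)) = -10.
Hence L = e^(-10).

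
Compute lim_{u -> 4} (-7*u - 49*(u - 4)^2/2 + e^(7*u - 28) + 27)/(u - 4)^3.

343/6

Direct substitution gives 0/0.
Apply L'Hôpital: lim (-49*u + 7*e^(7*u - 28) + 189)/(3*(u - 4)^2), still 0/0.
Apply L'Hôpital: lim (49*e^(7*u - 28) - 49)/(6*u - 24), still 0/0.
After 3 applications of L'Hôpital's rule the quotient is (343*e^(7*u - 28))/(6); substituting u = 4 gives 343/6.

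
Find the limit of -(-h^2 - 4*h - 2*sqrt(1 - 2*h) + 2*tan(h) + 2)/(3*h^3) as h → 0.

Substitution gives 0/0; apply L'Hôpital's rule 3 times.
After differentiating numerator and denominator 3 times the quotient is (12*tan(h)^2/cos(h)^2 + 4/cos(h)^2 + 6/(1 - 2*h)^(5/2))/(-18); at h = 0 this is -5/9.

-5/9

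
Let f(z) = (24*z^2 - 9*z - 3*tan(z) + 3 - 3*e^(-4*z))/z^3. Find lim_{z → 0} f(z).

Substitution gives 0/0; apply L'Hôpital's rule 3 times.
After differentiating numerator and denominator 3 times the quotient is (12/cos(z)^2 - 18/cos(z)^4 + 192*e^(-4*z))/(6); at z = 0 this is 31.

31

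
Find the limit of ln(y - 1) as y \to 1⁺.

-∞

As y → 1⁺, y - 1 → 0⁺ and ln(y - 1) → −∞.
Multiplying by 1 gives -∞.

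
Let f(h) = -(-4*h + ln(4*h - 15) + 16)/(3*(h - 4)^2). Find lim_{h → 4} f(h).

Direct substitution gives 0/0.
Apply L'Hôpital: lim (-4 + 4/(4*h - 15))/(24 - 6*h), still 0/0.
After 2 applications of L'Hôpital's rule the quotient is (-16/(4*h - 15)^2)/(-6); substituting h = 4 gives 8/3.

8/3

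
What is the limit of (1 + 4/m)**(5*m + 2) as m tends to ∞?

e^(20)

Let L be the limit and take ln: ln L = lim (5m + 2)·ln(1 + 4/m) = lim (5m + 2)·(4/m + O(1/m²)) = 20.
Hence L = e^(20).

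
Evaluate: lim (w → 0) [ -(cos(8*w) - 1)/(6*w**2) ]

Direct substitution gives 0/0.
Apply L'Hôpital: lim (-8*sin(8*w))/(-12*w), still 0/0.
After 2 applications of L'Hôpital's rule the quotient is (-64*cos(8*w))/(-12); substituting w = 0 gives 16/3.

16/3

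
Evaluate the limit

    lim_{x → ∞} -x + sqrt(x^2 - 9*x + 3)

-9/2

An ∞ − ∞ form. Rationalising with the conjugate, the difference becomes (-9x + 3) / (√(x^2 - 9*x + 3) + x).
For large x the denominator behaves like 2·x, so the quotient tends to -9/2 = -9/2.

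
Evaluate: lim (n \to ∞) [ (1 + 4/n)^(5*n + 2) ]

e^(20)

Write it as [(1 + 4/n)^n]^(5) · (1 + 4/n)^(2). The bracketed term tends to e^(4) and the second factor to 1, so the limit is e^(20).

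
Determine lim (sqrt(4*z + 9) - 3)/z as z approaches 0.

A 0/0 form; rationalise with √(9 + 4z) + √9. This collapses the numerator to 4z, leaving 4/(√(9 + 4z) + √9) → 4/(2√9) = 2/3.

2/3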